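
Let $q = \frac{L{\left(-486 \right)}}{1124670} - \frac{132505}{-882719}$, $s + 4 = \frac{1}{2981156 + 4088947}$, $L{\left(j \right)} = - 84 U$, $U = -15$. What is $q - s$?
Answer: $\frac{971245217449381630}{233965634320386873} \approx 4.1512$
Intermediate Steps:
$L{\left(j \right)} = 1260$ ($L{\left(j \right)} = \left(-84\right) \left(-15\right) = 1260$)
$s = - \frac{28280411}{7070103}$ ($s = -4 + \frac{1}{2981156 + 4088947} = -4 + \frac{1}{7070103} = - \frac{28280411}{7070103} \approx -4.0$)
$q = \frac{5004554143}{33092252591}$ ($q = \frac{1260}{1124670} - \frac{132505}{-882719} = 1260 \cdot \frac{1}{1124670} - - \frac{132505}{882719} = \frac{42}{37489} + \frac{132505}{882719} = \frac{5004554143}{33092252591} \approx 0.15123$)
$q - s = \frac{5004554143}{33092252591} - - \frac{28280411}{7070103} = \frac{5004554143}{33092252591} + \frac{28280411}{7070103} = \frac{971245217449381630}{233965634320386873}$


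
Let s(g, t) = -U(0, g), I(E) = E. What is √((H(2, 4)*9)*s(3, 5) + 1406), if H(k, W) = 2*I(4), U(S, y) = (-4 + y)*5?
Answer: √1766 ≈ 42.024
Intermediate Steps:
U(S, y) = -20 + 5*y
H(k, W) = 8 (H(k, W) = 2*4 = 8)
s(g, t) = 20 - 5*g (s(g, t) = -(-20 + 5*g) = 20 - 5*g)
√((H(2, 4)*9)*s(3, 5) + 1406) = √((8*9)*(20 - 5*3) + 1406) = √(72*(20 - 15) + 1406) = √(72*5 + 1406) = √(360 + 1406) = √1766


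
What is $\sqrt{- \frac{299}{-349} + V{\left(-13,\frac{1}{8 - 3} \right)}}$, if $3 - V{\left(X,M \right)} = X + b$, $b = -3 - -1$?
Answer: $\frac{\sqrt{2296769}}{349} \approx 4.3424$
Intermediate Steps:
$b = -2$ ($b = -3 + 1 = -2$)
$V{\left(X,M \right)} = 5 - X$ ($V{\left(X,M \right)} = 3 - \left(X - 2\right) = 3 - \left(-2 + X\right) = 5 - X$)
$\sqrt{- \frac{299}{-349} + V{\left(-13,\frac{1}{8 - 3} \right)}} = \sqrt{- \frac{299}{-349} + \left(5 - -13\right)} = \sqrt{\left(-299\right) \left(- \frac{1}{349}\right) + \left(5 + 13\right)} = \sqrt{\frac{299}{349} + 18} = \sqrt{\frac{6581}{349}} = \frac{\sqrt{2296769}}{349}$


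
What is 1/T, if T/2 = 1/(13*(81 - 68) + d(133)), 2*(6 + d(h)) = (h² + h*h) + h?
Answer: 35837/4 ≈ 8959.3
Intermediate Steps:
d(h) = -6 + h² + h/2 (d(h) = -6 + ((h² + h*h) + h)/2 = -6 + ((h² + h²) + h)/2 = -6 + (2*h² + h)/2 = -6 + (h + 2*h²)/2 = -6 + (h² + h/2) = -6 + h² + h/2)
T = 4/35837 (T = 2/(13*(81 - 68) + (-6 + 133² + (½)*133)) = 2/(13*13 + (-6 + 17689 + 133/2)) = 2/(169 + 35499/2) = 2/(35837/2) = 2*(2/35837) = 4/35837 ≈ 0.00011162)
1/T = 1/(4/35837) = 35837/4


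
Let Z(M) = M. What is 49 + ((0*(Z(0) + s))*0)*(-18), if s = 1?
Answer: 49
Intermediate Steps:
49 + ((0*(Z(0) + s))*0)*(-18) = 49 + ((0*(0 + 1))*0)*(-18) = 49 + ((0*1)*0)*(-18) = 49 + (0*0)*(-18) = 49 + 0*(-18) = 49 + 0 = 49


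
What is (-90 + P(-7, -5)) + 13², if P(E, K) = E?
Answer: 72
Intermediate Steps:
(-90 + P(-7, -5)) + 13² = (-90 - 7) + 13² = -97 + 169 = 72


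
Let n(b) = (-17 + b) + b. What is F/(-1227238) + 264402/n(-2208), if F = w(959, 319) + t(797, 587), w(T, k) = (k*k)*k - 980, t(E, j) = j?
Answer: -234192708577/2720173027 ≈ -86.095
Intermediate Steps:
w(T, k) = -980 + k³ (w(T, k) = k²*k - 980 = k³ - 980 = -980 + k³)
F = 32461366 (F = (-980 + 319³) + 587 = (-980 + 32461759) + 587 = 32460779 + 587 = 32461366)
n(b) = -17 + 2*b
F/(-1227238) + 264402/n(-2208) = 32461366/(-1227238) + 264402/(-17 + 2*(-2208)) = 32461366*(-1/1227238) + 264402/(-17 - 4416) = -16230683/613619 + 264402/(-4433) = -16230683/613619 + 264402*(-1/4433) = -16230683/613619 - 264402/4433 = -234192708577/2720173027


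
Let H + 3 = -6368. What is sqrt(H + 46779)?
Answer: 2*sqrt(10102) ≈ 201.02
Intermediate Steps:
H = -6371 (H = -3 - 6368 = -6371)
sqrt(H + 46779) = sqrt(-6371 + 46779) = sqrt(40408) = 2*sqrt(10102)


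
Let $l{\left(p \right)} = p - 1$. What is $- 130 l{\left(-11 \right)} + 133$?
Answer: $1693$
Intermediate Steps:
$l{\left(p \right)} = -1 + p$ ($l{\left(p \right)} = p - 1 = -1 + p$)
$- 130 l{\left(-11 \right)} + 133 = - 130 \left(-1 - 11\right) + 133 = \left(-130\right) \left(-12\right) + 133 = 1560 + 133 = 1693$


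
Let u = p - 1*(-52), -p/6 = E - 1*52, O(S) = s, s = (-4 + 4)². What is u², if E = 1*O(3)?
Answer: 132496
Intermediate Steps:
s = 0 (s = 0² = 0)
O(S) = 0
E = 0 (E = 1*0 = 0)
p = 312 (p = -6*(0 - 1*52) = -6*(0 - 52) = -6*(-52) = 312)
u = 364 (u = 312 - 1*(-52) = 312 + 52 = 364)
u² = 364² = 132496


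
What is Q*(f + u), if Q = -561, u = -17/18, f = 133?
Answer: -444499/6 ≈ -74083.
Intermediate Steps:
u = -17/18 (u = -17*1/18 = -17/18 ≈ -0.94444)
Q*(f + u) = -561*(133 - 17/18) = -561*2377/18 = -444499/6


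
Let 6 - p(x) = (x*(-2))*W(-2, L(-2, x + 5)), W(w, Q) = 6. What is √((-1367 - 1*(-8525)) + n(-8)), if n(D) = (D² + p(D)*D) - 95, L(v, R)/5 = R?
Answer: √7847 ≈ 88.583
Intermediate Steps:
L(v, R) = 5*R
p(x) = 6 + 12*x (p(x) = 6 - x*(-2)*6 = 6 - (-2*x)*6 = 6 - (-12)*x = 6 + 12*x)
n(D) = -95 + D² + D*(6 + 12*D) (n(D) = (D² + (6 + 12*D)*D) - 95 = (D² + D*(6 + 12*D)) - 95 = -95 + D² + D*(6 + 12*D))
√((-1367 - 1*(-8525)) + n(-8)) = √((-1367 - 1*(-8525)) + (-95 + 6*(-8) + 13*(-8)²)) = √((-1367 + 8525) + (-95 - 48 + 13*64)) = √(7158 + (-95 - 48 + 832)) = √(7158 + 689) = √7847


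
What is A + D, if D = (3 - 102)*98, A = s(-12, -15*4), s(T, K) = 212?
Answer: -9490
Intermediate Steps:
A = 212
D = -9702 (D = -99*98 = -9702)
A + D = 212 - 9702 = -9490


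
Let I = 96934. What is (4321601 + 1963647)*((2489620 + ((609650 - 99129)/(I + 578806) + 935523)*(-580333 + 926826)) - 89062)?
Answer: 344187073775087467072496/168935 ≈ 2.0374e+18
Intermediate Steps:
(4321601 + 1963647)*((2489620 + ((609650 - 99129)/(I + 578806) + 935523)*(-580333 + 926826)) - 89062) = (4321601 + 1963647)*((2489620 + ((609650 - 99129)/(96934 + 578806) + 935523)*(-580333 + 926826)) - 89062) = 6285248*((2489620 + (510521/675740 + 935523)*346493) - 89062) = 6285248*((2489620 + (632170822541/675740)*346493) - 89062) = 6285248*((2489620 + 219042764814698713/675740) - 89062) = 6285248*(219044447150517513/675740 - 89062) = 6285248*(219044386967761633/675740) = 344187073775087467072496/168935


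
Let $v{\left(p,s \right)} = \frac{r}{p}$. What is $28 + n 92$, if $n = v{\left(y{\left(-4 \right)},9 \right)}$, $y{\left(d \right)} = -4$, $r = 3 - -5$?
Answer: $-156$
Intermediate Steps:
$r = 8$ ($r = 3 + 5 = 8$)
$v{\left(p,s \right)} = \frac{8}{p}$
$n = -2$ ($n = \frac{8}{-4} = 8 \left(- \frac{1}{4}\right) = -2$)
$28 + n 92 = 28 - 184 = -156$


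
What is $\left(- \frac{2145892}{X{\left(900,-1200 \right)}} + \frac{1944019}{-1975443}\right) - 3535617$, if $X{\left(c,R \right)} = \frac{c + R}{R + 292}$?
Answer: $- \frac{495367902915554}{49386075} \approx -1.0031 \cdot 10^{7}$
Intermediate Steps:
$X{\left(c,R \right)} = \frac{R + c}{292 + R}$
$\left(- \frac{2145892}{X{\left(900,-1200 \right)}} + \frac{1944019}{-1975443}\right) - 3535617 = \left(- \frac{2145892}{\frac{1}{292 - 1200} \left(-1200 + 900\right)} + \frac{1944019}{-1975443}\right) - 3535617 = \left(- \frac{2145892}{\frac{1}{-908} \left(-300\right)} + 1944019 \left(- \frac{1}{1975443}\right)\right) - 3535617 = \left(- \frac{2145892}{\left(- \frac{1}{908}\right) \left(-300\right)} - \frac{1944019}{1975443}\right) - 3535617 = \left(- \frac{2145892}{\frac{75}{227}} - \frac{1944019}{1975443}\right) - 3535617 = \left(\left(-2145892\right) \frac{227}{75} - \frac{1944019}{1975443}\right) - 3535617 = \left(- \frac{487117484}{75} - \frac{1944019}{1975443}\right) - 3535617 = - \frac{320757656582279}{49386075} - 3535617 = - \frac{495367902915554}{49386075}$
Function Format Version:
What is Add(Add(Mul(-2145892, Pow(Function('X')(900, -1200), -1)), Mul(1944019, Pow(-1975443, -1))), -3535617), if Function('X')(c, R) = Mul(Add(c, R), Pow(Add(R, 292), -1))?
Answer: Rational(-495367902915554, 49386075) ≈ -1.0031e+7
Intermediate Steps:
Function('X')(c, R) = Mul(Pow(Add(292, R), -1), Add(R, c)) (Function('X')(c, R) = Mul(Add(R, c), Pow(Add(292, R), -1)) = Mul(Pow(Add(292, R), -1), Add(R, c)))
Add(Add(Mul(-2145892, Pow(Function('X')(900, -1200), -1)), Mul(1944019, Pow(-1975443, -1))), -3535617) = Add(Add(Mul(-2145892, Pow(Mul(Pow(Add(292, -1200), -1), Add(-1200, 900)), -1)), Mul(1944019, Pow(-1975443, -1))), -3535617) = Add(Add(Mul(-2145892, Pow(Mul(Pow(-908, -1), -300), -1)), Mul(1944019, Rational(-1, 1975443))), -3535617) = Add(Add(Mul(-2145892, Pow(Mul(Rational(-1, 908), -300), -1)), Rational(-1944019, 1975443)), -3535617) = Add(Add(Mul(-2145892, Pow(Rational(75, 227), -1)), Rational(-1944019, 1975443)), -3535617) = Add(Add(Mul(-2145892, Rational(227, 75)), Rational(-1944019, 1975443)), -3535617) = Add(Add(Rational(-487117484, 75), Rational(-1944019, 1975443)), -3535617) = Add(Rational(-320757656582279, 49386075), -3535617) = Rational(-495367902915554, 49386075)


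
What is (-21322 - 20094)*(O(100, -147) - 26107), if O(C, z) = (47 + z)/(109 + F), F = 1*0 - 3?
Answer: 57308188936/53 ≈ 1.0813e+9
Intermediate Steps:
F = -3 (F = 0 - 3 = -3)
O(C, z) = 47/106 + z/106 (O(C, z) = (47 + z)/(109 - 3) = (47 + z)/106 = (47 + z)*(1/106) = 47/106 + z/106)
(-21322 - 20094)*(O(100, -147) - 26107) = (-21322 - 20094)*((47/106 + (1/106)*(-147)) - 26107) = -41416*((47/106 - 147/106) - 26107) = -41416*(-50/53 - 26107) = -41416*(-1383721/53) = 57308188936/53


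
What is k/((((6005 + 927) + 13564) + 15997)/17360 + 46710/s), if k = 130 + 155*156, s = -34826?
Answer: 7348662120800/230009809 ≈ 31949.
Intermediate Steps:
k = 24310 (k = 130 + 24180 = 24310)
k/((((6005 + 927) + 13564) + 15997)/17360 + 46710/s) = 24310/((((6005 + 927) + 13564) + 15997)/17360 + 46710/(-34826)) = 24310/(((6932 + 13564) + 15997)*(1/17360) + 46710*(-1/34826)) = 24310/((20496 + 15997)*(1/17360) - 23355/17413) = 24310/(36493*(1/17360) - 23355/17413) = 24310/(36493/17360 - 23355/17413) = 24310/(230009809/302289680) = 24310*(302289680/230009809) = 7348662120800/230009809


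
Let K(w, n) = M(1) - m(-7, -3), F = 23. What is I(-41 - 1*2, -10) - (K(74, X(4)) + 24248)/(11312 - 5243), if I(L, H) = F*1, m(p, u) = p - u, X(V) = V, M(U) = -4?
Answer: 16477/867 ≈ 19.005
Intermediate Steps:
K(w, n) = 0 (K(w, n) = -4 - (-7 - 1*(-3)) = -4 - (-7 + 3) = -4 - 1*(-4) = -4 + 4 = 0)
I(L, H) = 23 (I(L, H) = 23*1 = 23)
I(-41 - 1*2, -10) - (K(74, X(4)) + 24248)/(11312 - 5243) = 23 - (0 + 24248)/(11312 - 5243) = 23 - 24248/6069 = 23 - 1*3464/867 = 23 - 3464/867 = 16477/867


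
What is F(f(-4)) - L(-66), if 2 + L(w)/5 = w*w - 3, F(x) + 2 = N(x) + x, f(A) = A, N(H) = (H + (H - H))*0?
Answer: -21761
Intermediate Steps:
N(H) = 0 (N(H) = (H + 0)*0 = H*0 = 0)
F(x) = -2 + x (F(x) = -2 + (0 + x) = -2 + x)
L(w) = -25 + 5*w**2 (L(w) = -10 + 5*(w*w - 3) = -10 + 5*(w**2 - 3) = -10 + 5*(-3 + w**2) = -10 + (-15 + 5*w**2) = -25 + 5*w**2)
F(f(-4)) - L(-66) = (-2 - 4) - (-25 + 5*(-66)**2) = -6 - (-25 + 5*4356) = -6 - (-25 + 21780) = -6 - 1*21755 = -6 - 21755 = -21761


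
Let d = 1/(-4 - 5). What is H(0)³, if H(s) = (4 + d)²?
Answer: 1838265625/531441 ≈ 3459.0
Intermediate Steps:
d = -⅑ (d = 1/(-9) = -⅑ ≈ -0.11111)
H(s) = 1225/81 (H(s) = (4 - ⅑)² = (35/9)² = 1225/81)
H(0)³ = (1225/81)³ = 1838265625/531441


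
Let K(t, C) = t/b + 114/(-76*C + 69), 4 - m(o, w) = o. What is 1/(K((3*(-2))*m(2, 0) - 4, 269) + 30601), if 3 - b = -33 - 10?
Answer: 468625/14340228003 ≈ 3.2679e-5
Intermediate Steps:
m(o, w) = 4 - o
b = 46 (b = 3 - (-33 - 10) = 3 - 1*(-43) = 3 + 43 = 46)
K(t, C) = 114/(69 - 76*C) + t/46 (K(t, C) = t/46 + 114/(-76*C + 69) = t*(1/46) + 114/(69 - 76*C) = t/46 + 114/(69 - 76*C) = 114/(69 - 76*C) + t/46)
1/(K((3*(-2))*m(2, 0) - 4, 269) + 30601) = 1/((-5244 - 69*((3*(-2))*(4 - 1*2) - 4) + 76*269*((3*(-2))*(4 - 1*2) - 4))/(46*(-69 + 76*269)) + 30601) = 1/((-5244 - 69*(-6*(4 - 2) - 4) + 76*269*(-6*(4 - 2) - 4))/(46*(-69 + 20444)) + 30601) = 1/((1/46)*(-5244 - 69*(-6*2 - 4) + 76*269*(-6*2 - 4))/20375 + 30601) = 1/((1/46)*(1/20375)*(-5244 - 69*(-12 - 4) + 76*269*(-12 - 4)) + 30601) = 1/((1/46)*(1/20375)*(-5244 - 69*(-16) + 76*269*(-16)) + 30601) = 1/((1/46)*(1/20375)*(-5244 + 1104 - 327104) + 30601) = 1/((1/46)*(1/20375)*(-331244) + 30601) = 1/(-165622/468625 + 30601) = 1/(14340228003/468625) = 468625/14340228003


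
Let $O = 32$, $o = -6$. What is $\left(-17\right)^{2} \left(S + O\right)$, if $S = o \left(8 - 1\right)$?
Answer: $-2890$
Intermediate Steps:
$S = -42$ ($S = - 6 \left(8 - 1\right) = \left(-6\right) 7 = -42$)
$\left(-17\right)^{2} \left(S + O\right) = \left(-17\right)^{2} \left(-42 + 32\right) = 289 \left(-10\right) = -2890$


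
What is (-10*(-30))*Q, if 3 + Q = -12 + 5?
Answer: -3000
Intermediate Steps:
Q = -10 (Q = -3 + (-12 + 5) = -3 - 7 = -10)
(-10*(-30))*Q = -10*(-30)*(-10) = 300*(-10) = -3000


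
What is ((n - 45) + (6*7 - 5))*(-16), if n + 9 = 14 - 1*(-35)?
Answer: -512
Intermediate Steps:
n = 40 (n = -9 + (14 - 1*(-35)) = -9 + (14 + 35) = -9 + 49 = 40)
((n - 45) + (6*7 - 5))*(-16) = ((40 - 45) + (6*7 - 5))*(-16) = (-5 + (42 - 5))*(-16) = (-5 + 37)*(-16) = 32*(-16) = -512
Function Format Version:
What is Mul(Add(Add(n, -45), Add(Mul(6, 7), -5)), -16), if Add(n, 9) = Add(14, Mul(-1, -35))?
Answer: -512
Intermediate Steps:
n = 40 (n = Add(-9, Add(14, Mul(-1, -35))) = Add(-9, Add(14, 35)) = Add(-9, 49) = 40)
Mul(Add(Add(n, -45), Add(Mul(6, 7), -5)), -16) = Mul(Add(Add(40, -45), Add(Mul(6, 7), -5)), -16) = Mul(Add(-5, Add(42, -5)), -16) = Mul(Add(-5, 37), -16) = Mul(32, -16) = -512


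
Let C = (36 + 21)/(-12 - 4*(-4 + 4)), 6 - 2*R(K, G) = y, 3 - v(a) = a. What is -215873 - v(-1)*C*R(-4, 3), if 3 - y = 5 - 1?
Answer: -431613/2 ≈ -2.1581e+5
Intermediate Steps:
v(a) = 3 - a
y = -1 (y = 3 - (5 - 1) = 3 - 1*4 = 3 - 4 = -1)
R(K, G) = 7/2 (R(K, G) = 3 - ½*(-1) = 3 + ½ = 7/2)
C = -19/4 (C = 57/(-12 - 4*0) = 57/(-12 + 0) = 57/(-12) = 57*(-1/12) = -19/4 ≈ -4.7500)
-215873 - v(-1)*C*R(-4, 3) = -215873 - (3 - 1*(-1))*(-19/4)*7/2 = -215873 - (3 + 1)*(-19/4)*7/2 = -215873 - 4*(-19/4)*7/2 = -215873 - (-19)*7/2 = -215873 - 1*(-133/2) = -215873 + 133/2 = -431613/2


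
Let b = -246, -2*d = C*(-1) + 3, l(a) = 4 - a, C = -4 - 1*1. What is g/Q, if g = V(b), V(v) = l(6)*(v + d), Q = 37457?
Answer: 500/37457 ≈ 0.013349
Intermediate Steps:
C = -5 (C = -4 - 1 = -5)
d = -4 (d = -(-5*(-1) + 3)/2 = -(5 + 3)/2 = -1/2*8 = -4)
V(v) = 8 - 2*v (V(v) = (4 - 1*6)*(v - 4) = (4 - 6)*(-4 + v) = -2*(-4 + v) = 8 - 2*v)
g = 500 (g = 8 - 2*(-246) = 8 + 492 = 500)
g/Q = 500/37457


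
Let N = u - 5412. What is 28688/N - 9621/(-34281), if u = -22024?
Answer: -19985877/26125931 ≈ -0.76498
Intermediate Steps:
N = -27436 (N = -22024 - 5412 = -27436)
28688/N - 9621/(-34281) = 28688/(-27436) - 9621/(-34281) = 28688*(-1/27436) - 9621*(-1/34281) = -7172/6859 + 1069/3809 = -19985877/26125931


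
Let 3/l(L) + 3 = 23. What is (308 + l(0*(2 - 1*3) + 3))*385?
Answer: 474551/4 ≈ 1.1864e+5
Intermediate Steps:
l(L) = 3/20 (l(L) = 3/(-3 + 23) = 3/20)
(308 + l(0*(2 - 1*3) + 3))*385 = (308 + 3/20)*385 = (6163/20)*385 = 474551/4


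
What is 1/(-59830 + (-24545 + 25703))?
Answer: -1/58672 ≈ -1.7044e-5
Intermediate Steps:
1/(-59830 + (-24545 + 25703)) = 1/(-59830 + 1158) = 1/(-58672) = -1/58672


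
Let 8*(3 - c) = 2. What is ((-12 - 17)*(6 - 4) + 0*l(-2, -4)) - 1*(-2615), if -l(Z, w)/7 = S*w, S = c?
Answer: 2557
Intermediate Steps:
c = 11/4 (c = 3 - 1/8*2 = 3 - 1/4 = 11/4 ≈ 2.7500)
S = 11/4 ≈ 2.7500
l(Z, w) = -77*w/4
((-12 - 17)*(6 - 4) + 0*l(-2, -4)) - 1*(-2615) = ((-12 - 17)*(6 - 4) + 0*(-77/4*(-4))) - 1*(-2615) = (-29*2 + 0*77) + 2615 = (-58 + 0) + 2615 = -58 + 2615 = 2557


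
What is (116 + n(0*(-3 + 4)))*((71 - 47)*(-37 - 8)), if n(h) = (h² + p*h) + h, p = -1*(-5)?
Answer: -125280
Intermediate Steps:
p = 5
n(h) = h² + 6*h (n(h) = (h² + 5*h) + h = h² + 6*h)
(116 + n(0*(-3 + 4)))*((71 - 47)*(-37 - 8)) = (116 + (0*(-3 + 4))*(6 + 0*(-3 + 4)))*((71 - 47)*(-37 - 8)) = (116 + (0*1)*(6 + 0*1))*(24*(-45)) = (116 + 0*(6 + 0))*(-1080) = (116 + 0*6)*(-1080) = (116 + 0)*(-1080) = 116*(-1080) = -125280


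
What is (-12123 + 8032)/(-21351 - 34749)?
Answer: 4091/56100 ≈ 0.072923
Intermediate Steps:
(-12123 + 8032)/(-21351 - 34749) = -4091/(-56100) = -4091*(-1/56100) = 4091/56100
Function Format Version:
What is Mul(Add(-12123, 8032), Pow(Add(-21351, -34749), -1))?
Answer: Rational(4091, 56100) ≈ 0.072923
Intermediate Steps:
Mul(Add(-12123, 8032), Pow(Add(-21351, -34749), -1)) = Mul(-4091, Pow(-56100, -1)) = Mul(-4091, Rational(-1, 56100)) = Rational(4091, 56100)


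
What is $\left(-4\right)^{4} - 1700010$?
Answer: $-1699754$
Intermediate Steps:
$\left(-4\right)^{4} - 1700010 = 256 - 1700010 = -1699754$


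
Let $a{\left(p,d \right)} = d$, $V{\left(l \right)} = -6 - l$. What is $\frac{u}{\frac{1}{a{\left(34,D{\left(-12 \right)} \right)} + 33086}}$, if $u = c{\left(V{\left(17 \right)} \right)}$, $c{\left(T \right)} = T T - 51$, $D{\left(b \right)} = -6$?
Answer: $15812240$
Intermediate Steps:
$c{\left(T \right)} = -51 + T^{2}$ ($c{\left(T \right)} = T^{2} - 51 = -51 + T^{2}$)
$u = 478$ ($u = -51 + \left(-6 - 17\right)^{2} = -51 + \left(-23\right)^{2} = -51 + 529 = 478$)
$\frac{u}{\frac{1}{a{\left(34,D{\left(-12 \right)} \right)} + 33086}} = \frac{478}{\frac{1}{-6 + 33086}} = \frac{478}{\frac{1}{33080}} = 478 \frac{1}{\frac{1}{33080}} = 478 \cdot 33080 = 15812240$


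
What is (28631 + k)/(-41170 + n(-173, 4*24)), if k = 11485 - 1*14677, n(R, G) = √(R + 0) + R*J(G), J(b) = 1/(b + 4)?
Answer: -10473676394700/16951115241929 - 254390000*I*√173/16951115241929 ≈ -0.61788 - 0.00019739*I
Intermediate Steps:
J(b) = 1/(4 + b)
n(R, G) = √R + R/(4 + G) (n(R, G) = √(R + 0) + R/(4 + G) = √R + R/(4 + G))
k = -3192 (k = 11485 - 14677 = -3192)
(28631 + k)/(-41170 + n(-173, 4*24)) = (28631 - 3192)/(-41170 + (-173 + √(-173)*(4 + 4*24))/(4 + 4*24)) = 25439/(-41170 + (-173 + (I*√173)*(4 + 96))/(4 + 96)) = 25439/(-41170 + (-173 + (I*√173)*100)/100) = 25439/(-41170 + (-173 + 100*I*√173)/100) = 25439/(-41170 + (-173/100 + I*√173)) = 25439/(-4117173/100 + I*√173)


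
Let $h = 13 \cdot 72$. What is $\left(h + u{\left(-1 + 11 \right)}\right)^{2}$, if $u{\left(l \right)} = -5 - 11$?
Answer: $846400$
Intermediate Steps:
$u{\left(l \right)} = -16$ ($u{\left(l \right)} = -5 - 11 = -16$)
$h = 936$
$\left(h + u{\left(-1 + 11 \right)}\right)^{2} = \left(936 - 16\right)^{2} = 920^{2} = 846400$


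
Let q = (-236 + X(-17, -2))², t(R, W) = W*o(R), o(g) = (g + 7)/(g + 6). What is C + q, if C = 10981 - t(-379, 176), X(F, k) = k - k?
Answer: 24805049/373 ≈ 66502.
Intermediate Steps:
o(g) = (7 + g)/(6 + g)
X(F, k) = 0
t(R, W) = W*(7 + R)/(6 + R) (t(R, W) = W*((7 + R)/(6 + R)) = W*(7 + R)/(6 + R))
q = 55696 (q = (-236 + 0)² = (-236)² = 55696)
C = 4030441/373 (C = 10981 - 176*(7 - 379)/(6 - 379) = 10981 - 176*(-372)/(-373) = 10981 - 176*(-1)*(-372)/373 = 10981 - 1*65472/373 = 10981 - 65472/373 = 4030441/373 ≈ 10805.)
C + q = 4030441/373 + 55696 = 24805049/373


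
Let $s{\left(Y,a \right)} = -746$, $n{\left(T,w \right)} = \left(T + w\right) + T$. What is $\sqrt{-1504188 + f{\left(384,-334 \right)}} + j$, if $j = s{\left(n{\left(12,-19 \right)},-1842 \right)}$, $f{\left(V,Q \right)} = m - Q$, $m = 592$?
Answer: $-746 + i \sqrt{1503262} \approx -746.0 + 1226.1 i$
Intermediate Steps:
$n{\left(T,w \right)} = w + 2 T$
$f{\left(V,Q \right)} = 592 - Q$
$j = -746$
$\sqrt{-1504188 + f{\left(384,-334 \right)}} + j = \sqrt{-1504188 + \left(592 - -334\right)} - 746 = \sqrt{-1504188 + \left(592 + 334\right)} - 746 = \sqrt{-1504188 + 926} - 746 = \sqrt{-1503262} - 746 = i \sqrt{1503262} - 746 = -746 + i \sqrt{1503262}$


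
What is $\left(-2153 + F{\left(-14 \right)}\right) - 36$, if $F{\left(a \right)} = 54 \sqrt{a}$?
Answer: $-2189 + 54 i \sqrt{14} \approx -2189.0 + 202.05 i$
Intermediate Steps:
$\left(-2153 + F{\left(-14 \right)}\right) - 36 = \left(-2153 + 54 \sqrt{-14}\right) - 36 = \left(-2153 + 54 i \sqrt{14}\right) - 36 = -2189 + 54 i \sqrt{14}$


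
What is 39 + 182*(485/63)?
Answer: 12961/9 ≈ 1440.1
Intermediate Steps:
39 + 182*(485/63) = 39 + 12610/9 = 12961/9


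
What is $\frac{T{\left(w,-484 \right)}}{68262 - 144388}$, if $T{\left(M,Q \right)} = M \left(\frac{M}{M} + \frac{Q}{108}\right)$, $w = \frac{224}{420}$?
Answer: $\frac{376}{15415515} \approx 2.4391 \cdot 10^{-5}$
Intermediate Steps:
$w = \frac{8}{15}$ ($w = 224 \cdot \frac{1}{420} = \frac{8}{15} \approx 0.53333$)
$T{\left(M,Q \right)} = M \left(1 + \frac{Q}{108}\right)$ ($T{\left(M,Q \right)} = M \left(1 + Q \frac{1}{108}\right) = M \left(1 + \frac{Q}{108}\right)$)
$\frac{T{\left(w,-484 \right)}}{68262 - 144388} = \frac{\frac{1}{108} \cdot \frac{8}{15} \left(108 - 484\right)}{68262 - 144388} = \frac{\frac{1}{108} \cdot \frac{8}{15} \left(-376\right)}{68262 - 144388} = - \frac{752}{405 \left(-76126\right)} = \left(- \frac{752}{405}\right) \left(- \frac{1}{76126}\right) = \frac{376}{15415515}$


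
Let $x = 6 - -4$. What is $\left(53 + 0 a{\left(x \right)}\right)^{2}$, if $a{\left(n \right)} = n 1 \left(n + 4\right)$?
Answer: $2809$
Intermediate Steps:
$x = 10$ ($x = 6 + 4 = 10$)
$a{\left(n \right)} = n \left(4 + n\right)$
$\left(53 + 0 a{\left(x \right)}\right)^{2} = \left(53 + 0 \cdot 10 \left(4 + 10\right)\right)^{2} = \left(53 + 0 \cdot 10 \cdot 14\right)^{2} = \left(53 + 0 \cdot 140\right)^{2} = \left(53 + 0\right)^{2} = 53^{2} = 2809$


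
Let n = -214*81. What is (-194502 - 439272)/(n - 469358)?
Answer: 316887/243346 ≈ 1.3022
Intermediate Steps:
n = -17334
(-194502 - 439272)/(n - 469358) = (-194502 - 439272)/(-17334 - 469358) = -633774/(-486692) = -633774*(-1/486692) = 316887/243346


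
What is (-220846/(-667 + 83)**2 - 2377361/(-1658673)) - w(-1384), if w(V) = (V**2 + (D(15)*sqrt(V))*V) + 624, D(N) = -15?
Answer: -14647658609386043/7644599712 - 41520*I*sqrt(346) ≈ -1.9161e+6 - 7.7232e+5*I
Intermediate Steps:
w(V) = 624 + V**2 - 15*V**(3/2) (w(V) = (V**2 + (-15*sqrt(V))*V) + 624 = (V**2 - 15*V**(3/2)) + 624 = 624 + V**2 - 15*V**(3/2))
(-220846/(-667 + 83)**2 - 2377361/(-1658673)) - w(-1384) = (-220846/(-667 + 83)**2 - 2377361/(-1658673)) - (624 + (-1384)**2 - (-41520)*I*sqrt(346)) = (-220846/((-584)**2) - 2377361*(-1/1658673)) - (624 + 1915456 - (-41520)*I*sqrt(346)) = (-220846/341056 + 64253/44829) - (624 + 1915456 + 41520*I*sqrt(346)) = (-220846*1/341056 + 64253/44829) - (1916080 + 41520*I*sqrt(346)) = (-110423/170528 + 64253/44829) + (-1916080 - 41520*I*sqrt(346)) = 6006782917/7644599712 + (-1916080 - 41520*I*sqrt(346)) = -14647658609386043/7644599712 - 41520*I*sqrt(346)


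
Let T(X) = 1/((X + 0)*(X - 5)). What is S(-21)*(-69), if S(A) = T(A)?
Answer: -23/182 ≈ -0.12637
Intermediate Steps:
T(X) = 1/(X*(-5 + X))
S(A) = 1/(A*(-5 + A))
S(-21)*(-69) = (1/((-21)*(-5 - 21)))*(-69) = -1/21/(-26)*(-69) = -1/21*(-1/26)*(-69) = (1/546)*(-69) = -23/182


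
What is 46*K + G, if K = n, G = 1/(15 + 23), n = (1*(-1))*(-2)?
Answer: 3497/38 ≈ 92.026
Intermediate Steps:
n = 2 (n = -1*(-2) = 2)
G = 1/38 ≈ 0.026316
K = 2
46*K + G = 46*2 + 1/38 = 92 + 1/38 = 3497/38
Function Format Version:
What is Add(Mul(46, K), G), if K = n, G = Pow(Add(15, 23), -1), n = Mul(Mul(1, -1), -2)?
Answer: Rational(3497, 38) ≈ 92.026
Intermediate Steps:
n = 2 (n = Mul(-1, -2) = 2)
G = Rational(1, 38) (G = Pow(38, -1) = Rational(1, 38) ≈ 0.026316)
K = 2
Add(Mul(46, K), G) = Add(Mul(46, 2), Rational(1, 38)) = Add(92, Rational(1, 38)) = Rational(3497, 38)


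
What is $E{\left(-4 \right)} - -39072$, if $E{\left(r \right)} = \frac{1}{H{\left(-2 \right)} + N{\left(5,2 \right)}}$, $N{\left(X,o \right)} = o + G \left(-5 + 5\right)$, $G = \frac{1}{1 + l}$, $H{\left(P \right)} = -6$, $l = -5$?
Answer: $\frac{156287}{4} \approx 39072.0$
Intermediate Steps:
$G = - \frac{1}{4}$ ($G = \frac{1}{1 - 5} = \frac{1}{-4} = - \frac{1}{4} \approx -0.25$)
$N{\left(X,o \right)} = o$ ($N{\left(X,o \right)} = o - \frac{-5 + 5}{4} = o - 0 = o + 0 = o$)
$E{\left(r \right)} = - \frac{1}{4}$ ($E{\left(r \right)} = \frac{1}{-6 + 2} = \frac{1}{-4} = - \frac{1}{4}$)
$E{\left(-4 \right)} - -39072 = - \frac{1}{4} - -39072 = - \frac{1}{4} + 39072 = \frac{156287}{4}$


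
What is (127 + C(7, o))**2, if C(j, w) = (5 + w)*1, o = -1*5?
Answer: 16129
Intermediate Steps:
o = -5
C(j, w) = 5 + w
(127 + C(7, o))**2 = (127 + (5 - 5))**2 = (127 + 0)**2 = 127**2 = 16129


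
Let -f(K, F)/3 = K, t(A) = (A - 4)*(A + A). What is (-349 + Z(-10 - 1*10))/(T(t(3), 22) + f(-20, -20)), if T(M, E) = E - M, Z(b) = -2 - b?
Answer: -331/88 ≈ -3.7614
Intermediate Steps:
t(A) = 2*A*(-4 + A) (t(A) = (-4 + A)*(2*A) = 2*A*(-4 + A))
f(K, F) = -3*K
(-349 + Z(-10 - 1*10))/(T(t(3), 22) + f(-20, -20)) = (-349 + (-2 - (-10 - 1*10)))/((22 - 2*3*(-4 + 3)) - 3*(-20)) = (-349 + (-2 - (-10 - 10)))/((22 - 2*3*(-1)) + 60) = (-349 + (-2 - 1*(-20)))/((22 - 1*(-6)) + 60) = (-349 + (-2 + 20))/((22 + 6) + 60) = (-349 + 18)/(28 + 60) = -331/88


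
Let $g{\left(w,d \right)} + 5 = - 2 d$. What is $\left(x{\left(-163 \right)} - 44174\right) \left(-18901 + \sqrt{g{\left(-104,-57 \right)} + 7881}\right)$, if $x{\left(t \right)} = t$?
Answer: $838013637 - 44337 \sqrt{7990} \approx 8.3405 \cdot 10^{8}$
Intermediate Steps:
$g{\left(w,d \right)} = -5 - 2 d$
$\left(x{\left(-163 \right)} - 44174\right) \left(-18901 + \sqrt{g{\left(-104,-57 \right)} + 7881}\right) = \left(-163 - 44174\right) \left(-18901 + \sqrt{\left(-5 - -114\right) + 7881}\right) = - 44337 \left(-18901 + \sqrt{\left(-5 + 114\right) + 7881}\right) = - 44337 \left(-18901 + \sqrt{109 + 7881}\right) = - 44337 \left(-18901 + \sqrt{7990}\right) = 838013637 - 44337 \sqrt{7990}$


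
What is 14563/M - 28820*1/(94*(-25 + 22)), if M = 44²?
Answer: 29951143/272976 ≈ 109.72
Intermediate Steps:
M = 1936
14563/M - 28820*1/(94*(-25 + 22)) = 14563/1936 - 28820*1/(94*(-25 + 22)) = 14563*(1/1936) - 28820/((-3*94)) = 14563/1936 - 28820/(-282) = 14563/1936 - 28820*(-1/282) = 14563/1936 + 14410/141 = 29951143/272976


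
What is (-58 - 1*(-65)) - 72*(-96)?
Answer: 6919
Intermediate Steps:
(-58 - 1*(-65)) - 72*(-96) = (-58 + 65) + 6912 = 7 + 6912 = 6919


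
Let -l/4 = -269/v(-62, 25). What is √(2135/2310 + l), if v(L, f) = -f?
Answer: I*√4586406/330 ≈ 6.4897*I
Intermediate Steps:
l = -1076/25 (l = -(-4)*269/((-1*25)) = -(-4)*269/(-25) = -(-4)*269*(-1/25) = -(-4)*(-269)/25 = -4*269/25 = -1076/25 ≈ -43.040)
√(2135/2310 + l) = √(2135/2310 - 1076/25) = √(2135*(1/2310) - 1076/25) = √(61/66 - 1076/25) = √(-69491/1650) = I*√4586406/330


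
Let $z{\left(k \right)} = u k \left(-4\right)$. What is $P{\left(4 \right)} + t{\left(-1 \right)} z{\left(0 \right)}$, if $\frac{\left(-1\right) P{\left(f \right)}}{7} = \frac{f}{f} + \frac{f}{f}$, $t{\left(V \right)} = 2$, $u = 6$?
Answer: $-14$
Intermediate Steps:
$z{\left(k \right)} = - 24 k$ ($z{\left(k \right)} = 6 k \left(-4\right) = - 24 k$)
$P{\left(f \right)} = -14$ ($P{\left(f \right)} = - 7 \left(\frac{f}{f} + \frac{f}{f}\right) = - 7 \left(1 + 1\right) = \left(-7\right) 2 = -14$)
$P{\left(4 \right)} + t{\left(-1 \right)} z{\left(0 \right)} = -14 + 2 \left(\left(-24\right) 0\right) = -14 + 2 \cdot 0 = -14 + 0 = -14$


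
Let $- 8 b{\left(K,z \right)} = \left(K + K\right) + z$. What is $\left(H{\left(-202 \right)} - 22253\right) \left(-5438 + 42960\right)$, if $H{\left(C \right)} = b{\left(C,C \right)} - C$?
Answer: $- \frac{1649110661}{2} \approx -8.2456 \cdot 10^{8}$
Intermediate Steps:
$b{\left(K,z \right)} = - \frac{K}{4} - \frac{z}{8}$ ($b{\left(K,z \right)} = - \frac{\left(K + K\right) + z}{8} = - \frac{2 K + z}{8} = - \frac{z + 2 K}{8} = - \frac{K}{4} - \frac{z}{8}$)
$H{\left(C \right)} = - \frac{11 C}{8}$ ($H{\left(C \right)} = \left(- \frac{C}{4} - \frac{C}{8}\right) - C = - \frac{3 C}{8} - C = - \frac{11 C}{8}$)
$\left(H{\left(-202 \right)} - 22253\right) \left(-5438 + 42960\right) = \left(\left(- \frac{11}{8}\right) \left(-202\right) - 22253\right) \left(-5438 + 42960\right) = \left(\frac{1111}{4} - 22253\right) 37522 = \left(- \frac{87901}{4}\right) 37522 = - \frac{1649110661}{2}$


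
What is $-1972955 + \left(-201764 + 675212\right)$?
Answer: $-1499507$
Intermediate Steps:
$-1972955 + \left(-201764 + 675212\right) = -1972955 + 473448 = -1499507$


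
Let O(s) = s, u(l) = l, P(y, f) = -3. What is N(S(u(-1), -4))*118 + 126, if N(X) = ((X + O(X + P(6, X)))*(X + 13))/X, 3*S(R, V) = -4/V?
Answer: -32662/3 ≈ -10887.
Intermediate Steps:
S(R, V) = -4/(3*V) (S(R, V) = (-4/V)/3 = -4/(3*V))
N(X) = (-3 + 2*X)*(13 + X)/X (N(X) = ((X + (X - 3))*(X + 13))/X = ((X + (-3 + X))*(13 + X))/X = ((-3 + 2*X)*(13 + X))/X = (-3 + 2*X)*(13 + X)/X)
N(S(u(-1), -4))*118 + 126 = (23 - 39/((-4/3/(-4))) + 2*(-4/3/(-4)))*118 + 126 = (23 - 39/((-4/3*(-1/4))) + 2*(-4/3*(-1/4)))*118 + 126 = (23 - 39/1/3 + 2*(1/3))*118 + 126 = (23 - 39*3 + 2/3)*118 + 126 = (23 - 117 + 2/3)*118 + 126 = -280/3*118 + 126 = -33040/3 + 126 = -32662/3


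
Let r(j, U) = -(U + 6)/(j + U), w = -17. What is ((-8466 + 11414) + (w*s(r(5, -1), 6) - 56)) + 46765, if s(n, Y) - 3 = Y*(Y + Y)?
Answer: 48382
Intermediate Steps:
r(j, U) = -(6 + U)/(U + j)
s(n, Y) = 3 + 2*Y**2 (s(n, Y) = 3 + Y*(Y + Y) = 3 + Y*(2*Y) = 3 + 2*Y**2)
((-8466 + 11414) + (w*s(r(5, -1), 6) - 56)) + 46765 = ((-8466 + 11414) + (-17*(3 + 2*6**2) - 56)) + 46765 = (2948 + (-17*(3 + 2*36) - 56)) + 46765 = (2948 + (-17*(3 + 72) - 56)) + 46765 = (2948 + (-17*75 - 56)) + 46765 = (2948 + (-1275 - 56)) + 46765 = (2948 - 1331) + 46765 = 1617 + 46765 = 48382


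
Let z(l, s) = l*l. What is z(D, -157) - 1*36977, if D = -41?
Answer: -35296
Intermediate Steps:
z(l, s) = l**2
z(D, -157) - 1*36977 = (-41)**2 - 1*36977 = 1681 - 36977 = -35296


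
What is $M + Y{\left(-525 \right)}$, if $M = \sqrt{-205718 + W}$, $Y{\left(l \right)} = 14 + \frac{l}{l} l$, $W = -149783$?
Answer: $-511 + i \sqrt{355501} \approx -511.0 + 596.24 i$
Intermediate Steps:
$Y{\left(l \right)} = 14 + l$ ($Y{\left(l \right)} = 14 + 1 l = 14 + l$)
$M = i \sqrt{355501}$ ($M = \sqrt{-205718 - 149783} = \sqrt{-355501} = i \sqrt{355501} \approx 596.24 i$)
$M + Y{\left(-525 \right)} = i \sqrt{355501} + \left(14 - 525\right) = i \sqrt{355501} - 511 = -511 + i \sqrt{355501}$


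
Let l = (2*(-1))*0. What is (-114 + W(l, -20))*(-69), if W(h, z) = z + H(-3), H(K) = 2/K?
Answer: 9292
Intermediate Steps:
l = 0 (l = -2*0 = 0)
W(h, z) = -2/3 + z (W(h, z) = z + 2/(-3) = z + 2*(-1/3) = z - 2/3 = -2/3 + z)
(-114 + W(l, -20))*(-69) = (-114 + (-2/3 - 20))*(-69) = (-114 - 62/3)*(-69) = -404/3*(-69) = 9292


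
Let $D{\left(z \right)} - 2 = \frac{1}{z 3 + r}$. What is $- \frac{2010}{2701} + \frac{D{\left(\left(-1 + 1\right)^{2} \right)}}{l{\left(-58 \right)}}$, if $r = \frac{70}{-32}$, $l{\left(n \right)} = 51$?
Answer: $- \frac{1147332}{1607095} \approx -0.71392$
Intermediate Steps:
$r = - \frac{35}{16}$ ($r = 70 \left(- \frac{1}{32}\right) = - \frac{35}{16} \approx -2.1875$)
$D{\left(z \right)} = 2 + \frac{1}{- \frac{35}{16} + 3 z}$ ($D{\left(z \right)} = 2 + \frac{1}{z 3 - \frac{35}{16}} = 2 + \frac{1}{3 z - \frac{35}{16}} = 2 + \frac{1}{- \frac{35}{16} + 3 z}$)
$- \frac{2010}{2701} + \frac{D{\left(\left(-1 + 1\right)^{2} \right)}}{l{\left(-58 \right)}} = - \frac{2010}{2701} + \frac{6 \frac{1}{-35 + 48 \left(-1 + 1\right)^{2}} \left(-9 + 16 \left(-1 + 1\right)^{2}\right)}{51} = \left(-2010\right) \frac{1}{2701} + \frac{6 \left(-9 + 16 \cdot 0^{2}\right)}{-35 + 48 \cdot 0^{2}} \cdot \frac{1}{51} = - \frac{2010}{2701} + \frac{6 \left(-9 + 16 \cdot 0\right)}{-35 + 48 \cdot 0} \cdot \frac{1}{51} = - \frac{2010}{2701} + \frac{6 \left(-9 + 0\right)}{-35 + 0} \cdot \frac{1}{51} = - \frac{2010}{2701} + 6 \frac{1}{-35} \left(-9\right) \frac{1}{51} = - \frac{2010}{2701} + 6 \left(- \frac{1}{35}\right) \left(-9\right) \frac{1}{51} = - \frac{2010}{2701} + \frac{54}{35} \cdot \frac{1}{51} = - \frac{2010}{2701} + \frac{18}{595} = - \frac{1147332}{1607095}$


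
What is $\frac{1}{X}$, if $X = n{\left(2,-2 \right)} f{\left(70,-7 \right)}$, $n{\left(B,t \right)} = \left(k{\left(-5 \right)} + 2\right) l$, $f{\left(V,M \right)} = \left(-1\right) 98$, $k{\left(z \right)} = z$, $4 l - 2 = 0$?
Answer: $\frac{1}{147} \approx 0.0068027$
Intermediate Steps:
$l = \frac{1}{2}$ ($l = \frac{1}{2} + \frac{1}{4} \cdot 0 = \frac{1}{2} + 0 = \frac{1}{2} \approx 0.5$)
$f{\left(V,M \right)} = -98$
$n{\left(B,t \right)} = - \frac{3}{2}$ ($n{\left(B,t \right)} = \left(-5 + 2\right) \frac{1}{2} = \left(-3\right) \frac{1}{2} = - \frac{3}{2}$)
$X = 147$ ($X = \left(- \frac{3}{2}\right) \left(-98\right) = 147$)
$\frac{1}{X} = \frac{1}{147}$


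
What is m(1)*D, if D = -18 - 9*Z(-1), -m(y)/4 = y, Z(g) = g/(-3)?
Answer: 84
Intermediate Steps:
Z(g) = -g/3 (Z(g) = g*(-⅓) = -g/3)
m(y) = -4*y
D = -21 (D = -18 - (-3)*(-1) = -18 - 9*⅓ = -18 - 3 = -21)
m(1)*D = -4*1*(-21) = -4*(-21) = 84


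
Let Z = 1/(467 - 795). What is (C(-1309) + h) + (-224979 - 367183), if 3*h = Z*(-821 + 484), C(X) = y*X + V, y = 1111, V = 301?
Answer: -2013421103/984 ≈ -2.0462e+6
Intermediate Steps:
Z = -1/328 (Z = 1/(-328) = -1/328 ≈ -0.0030488)
C(X) = 301 + 1111*X (C(X) = 1111*X + 301 = 301 + 1111*X)
h = 337/984 (h = (-(-821 + 484)/328)/3 = (-1/328*(-337))/3 = (⅓)*(337/328) = 337/984 ≈ 0.34248)
(C(-1309) + h) + (-224979 - 367183) = ((301 + 1111*(-1309)) + 337/984) + (-224979 - 367183) = ((301 - 1454299) + 337/984) - 592162 = (-1453998 + 337/984) - 592162 = -1430733695/984 - 592162 = -2013421103/984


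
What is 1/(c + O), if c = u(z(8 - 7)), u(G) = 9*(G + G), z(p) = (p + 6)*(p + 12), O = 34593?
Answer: 1/36231 ≈ 2.7601e-5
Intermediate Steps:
z(p) = (6 + p)*(12 + p)
u(G) = 18*G (u(G) = 9*(2*G) = 18*G)
c = 1638 (c = 18*(72 + (8 - 7)² + 18*(8 - 7)) = 18*(72 + 1² + 18*1) = 18*(72 + 1 + 18) = 18*91 = 1638)
1/(c + O) = 1/(1638 + 34593) = 1/36231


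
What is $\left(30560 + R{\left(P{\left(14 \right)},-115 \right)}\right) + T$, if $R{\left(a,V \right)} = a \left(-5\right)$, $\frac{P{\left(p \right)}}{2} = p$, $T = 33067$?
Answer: $63487$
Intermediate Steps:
$P{\left(p \right)} = 2 p$
$R{\left(a,V \right)} = - 5 a$
$\left(30560 + R{\left(P{\left(14 \right)},-115 \right)}\right) + T = \left(30560 - 5 \cdot 2 \cdot 14\right) + 33067 = \left(30560 - 140\right) + 33067 = 30420 + 33067 = 63487$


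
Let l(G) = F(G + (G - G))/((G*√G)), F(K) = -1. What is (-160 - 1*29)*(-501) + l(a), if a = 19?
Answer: 94689 - √19/361 ≈ 94689.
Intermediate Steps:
l(G) = -1/G^(3/2) (l(G) = -1/(G*√G) = -1/(G^(3/2)) = -1/G^(3/2))
(-160 - 1*29)*(-501) + l(a) = (-160 - 1*29)*(-501) - 1/19^(3/2) = (-160 - 29)*(-501) - √19/361 = -189*(-501) - √19/361 = 94689 - √19/361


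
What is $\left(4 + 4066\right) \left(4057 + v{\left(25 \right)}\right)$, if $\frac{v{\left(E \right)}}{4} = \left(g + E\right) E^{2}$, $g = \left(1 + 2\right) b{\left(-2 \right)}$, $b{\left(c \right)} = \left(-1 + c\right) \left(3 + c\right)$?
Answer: $179311990$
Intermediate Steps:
$g = -9$ ($g = \left(1 + 2\right) \left(-3 + \left(-2\right)^{2} + 2 \left(-2\right)\right) = 3 \left(-3 + 4 - 4\right) = 3 \left(-3\right) = -9$)
$v{\left(E \right)} = 4 E^{2} \left(-9 + E\right)$ ($v{\left(E \right)} = 4 \left(-9 + E\right) E^{2} = 4 E^{2} \left(-9 + E\right)$)
$\left(4 + 4066\right) \left(4057 + v{\left(25 \right)}\right) = \left(4 + 4066\right) \left(4057 + 4 \cdot 25^{2} \left(-9 + 25\right)\right) = 4070 \left(4057 + 4 \cdot 625 \cdot 16\right) = 4070 \left(4057 + 40000\right) = 4070 \cdot 44057 = 179311990$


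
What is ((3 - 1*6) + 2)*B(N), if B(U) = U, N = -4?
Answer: 4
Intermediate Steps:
((3 - 1*6) + 2)*B(N) = ((3 - 1*6) + 2)*(-4) = ((3 - 6) + 2)*(-4) = (-3 + 2)*(-4) = -1*(-4) = 4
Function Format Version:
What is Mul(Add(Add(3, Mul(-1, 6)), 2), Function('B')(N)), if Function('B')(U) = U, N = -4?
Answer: 4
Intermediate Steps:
Mul(Add(Add(3, Mul(-1, 6)), 2), Function('B')(N)) = Mul(Add(Add(3, Mul(-1, 6)), 2), -4) = Mul(Add(Add(3, -6), 2), -4) = Mul(Add(-3, 2), -4) = Mul(-1, -4) = 4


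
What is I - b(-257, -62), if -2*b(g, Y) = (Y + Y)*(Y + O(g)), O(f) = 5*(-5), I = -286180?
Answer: -280786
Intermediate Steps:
O(f) = -25
b(g, Y) = -Y*(-25 + Y) (b(g, Y) = -(Y + Y)*(Y - 25)/2 = -2*Y*(-25 + Y)/2 = -Y*(-25 + Y))
I - b(-257, -62) = -286180 - (-62)*(25 - 1*(-62)) = -286180 - (-62)*(25 + 62) = -286180 - (-62)*87 = -286180 - 1*(-5394) = -286180 + 5394 = -280786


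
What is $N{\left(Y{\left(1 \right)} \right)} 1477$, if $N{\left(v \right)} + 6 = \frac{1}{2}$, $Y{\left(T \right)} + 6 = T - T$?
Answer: $- \frac{16247}{2} \approx -8123.5$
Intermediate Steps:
$Y{\left(T \right)} = -6$ ($Y{\left(T \right)} = -6 + \left(T - T\right) = -6 + 0 = -6$)
$N{\left(v \right)} = - \frac{11}{2}$ ($N{\left(v \right)} = -6 + \frac{1}{2} = - \frac{11}{2}$)
$N{\left(Y{\left(1 \right)} \right)} 1477 = \left(- \frac{11}{2}\right) 1477 = - \frac{16247}{2}$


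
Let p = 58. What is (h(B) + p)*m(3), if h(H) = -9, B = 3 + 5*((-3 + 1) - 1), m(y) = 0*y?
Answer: 0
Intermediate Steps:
m(y) = 0
B = -12 (B = 3 + 5*(-2 - 1) = 3 + 5*(-3) = 3 - 15 = -12)
(h(B) + p)*m(3) = (-9 + 58)*0 = 49*0 = 0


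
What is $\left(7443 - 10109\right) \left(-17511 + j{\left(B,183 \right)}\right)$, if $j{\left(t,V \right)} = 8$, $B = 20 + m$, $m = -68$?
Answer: $46662998$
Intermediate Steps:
$B = -48$ ($B = 20 - 68 = -48$)
$\left(7443 - 10109\right) \left(-17511 + j{\left(B,183 \right)}\right) = \left(7443 - 10109\right) \left(-17511 + 8\right) = \left(-2666\right) \left(-17503\right) = 46662998$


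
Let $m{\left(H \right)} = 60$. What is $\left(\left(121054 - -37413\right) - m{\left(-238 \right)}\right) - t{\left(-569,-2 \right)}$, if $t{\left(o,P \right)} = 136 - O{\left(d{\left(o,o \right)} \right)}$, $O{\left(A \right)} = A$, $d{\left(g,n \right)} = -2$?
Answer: $158269$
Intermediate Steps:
$t{\left(o,P \right)} = 138$ ($t{\left(o,P \right)} = 136 - -2 = 136 + 2 = 138$)
$\left(\left(121054 - -37413\right) - m{\left(-238 \right)}\right) - t{\left(-569,-2 \right)} = \left(\left(121054 - -37413\right) - 60\right) - 138 = \left(\left(121054 + 37413\right) - 60\right) - 138 = \left(158467 - 60\right) - 138 = 158407 - 138 = 158269$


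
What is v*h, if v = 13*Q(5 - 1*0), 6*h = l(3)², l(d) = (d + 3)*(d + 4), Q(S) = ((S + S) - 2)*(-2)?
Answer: -61152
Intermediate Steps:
Q(S) = 4 - 4*S (Q(S) = (2*S - 2)*(-2) = (-2 + 2*S)*(-2) = 4 - 4*S)
l(d) = (3 + d)*(4 + d)
h = 294 (h = (12 + 3² + 7*3)²/6 = (12 + 9 + 21)²/6 = (⅙)*42² = (⅙)*1764 = 294)
v = -208 (v = 13*(4 - 4*(5 - 1*0)) = 13*(4 - 4*(5 + 0)) = 13*(4 - 4*5) = 13*(4 - 20) = 13*(-16) = -208)
v*h = -208*294 = -61152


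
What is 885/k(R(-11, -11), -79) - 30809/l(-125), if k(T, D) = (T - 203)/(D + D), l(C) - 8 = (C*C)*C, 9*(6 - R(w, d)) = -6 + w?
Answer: 1228996625797/1714836726 ≈ 716.68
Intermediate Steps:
R(w, d) = 20/3 - w/9 (R(w, d) = 6 - (-6 + w)/9 = 6 + (⅔ - w/9) = 20/3 - w/9)
l(C) = 8 + C³ (l(C) = 8 + (C*C)*C = 8 + C²*C = 8 + C³)
k(T, D) = (-203 + T)/(2*D) (k(T, D) = (-203 + T)/((2*D)) = (-203 + T)*(1/(2*D)) = (-203 + T)/(2*D))
885/k(R(-11, -11), -79) - 30809/l(-125) = 885/(((½)*(-203 + (20/3 - ⅑*(-11)))/(-79))) - 30809/(8 + (-125)³) = 885/(((½)*(-1/79)*(-203 + (20/3 + 11/9)))) - 30809/(8 - 1953125) = 885/(((½)*(-1/79)*(-203 + 71/9))) - 30809/(-1953117) = 885/(((½)*(-1/79)*(-1756/9))) - 30809*(-1/1953117) = 885/(878/711) + 30809/1953117 = 885*(711/878) + 30809/1953117 = 629235/878 + 30809/1953117 = 1228996625797/1714836726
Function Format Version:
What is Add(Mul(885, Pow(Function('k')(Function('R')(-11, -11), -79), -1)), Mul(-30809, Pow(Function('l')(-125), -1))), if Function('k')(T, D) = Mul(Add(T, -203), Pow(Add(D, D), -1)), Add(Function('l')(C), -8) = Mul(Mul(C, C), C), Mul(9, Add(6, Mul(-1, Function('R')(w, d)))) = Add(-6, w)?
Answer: Rational(1228996625797, 1714836726) ≈ 716.68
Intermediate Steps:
Function('R')(w, d) = Add(Rational(20, 3), Mul(Rational(-1, 9), w)) (Function('R')(w, d) = Add(6, Mul(Rational(-1, 9), Add(-6, w))) = Add(6, Add(Rational(2, 3), Mul(Rational(-1, 9), w))) = Add(Rational(20, 3), Mul(Rational(-1, 9), w)))
Function('l')(C) = Add(8, Pow(C, 3)) (Function('l')(C) = Add(8, Mul(Mul(C, C), C)) = Add(8, Mul(Pow(C, 2), C)) = Add(8, Pow(C, 3)))
Function('k')(T, D) = Mul(Rational(1, 2), Pow(D, -1), Add(-203, T)) (Function('k')(T, D) = Mul(Add(-203, T), Pow(Mul(2, D), -1)) = Mul(Add(-203, T), Mul(Rational(1, 2), Pow(D, -1))) = Mul(Rational(1, 2), Pow(D, -1), Add(-203, T)))
Add(Mul(885, Pow(Function('k')(Function('R')(-11, -11), -79), -1)), Mul(-30809, Pow(Function('l')(-125), -1))) = Add(Mul(885, Pow(Mul(Rational(1, 2), Pow(-79, -1), Add(-203, Add(Rational(20, 3), Mul(Rational(-1, 9), -11)))), -1)), Mul(-30809, Pow(Add(8, Pow(-125, 3)), -1))) = Add(Mul(885, Pow(Mul(Rational(1, 2), Rational(-1, 79), Add(-203, Add(Rational(20, 3), Rational(11, 9)))), -1)), Mul(-30809, Pow(Add(8, -1953125), -1))) = Add(Mul(885, Pow(Mul(Rational(1, 2), Rational(-1, 79), Add(-203, Rational(71, 9))), -1)), Mul(-30809, Pow(-1953117, -1))) = Add(Mul(885, Pow(Mul(Rational(1, 2), Rational(-1, 79), Rational(-1756, 9)), -1)), Mul(-30809, Rational(-1, 1953117))) = Add(Mul(885, Pow(Rational(878, 711), -1)), Rational(30809, 1953117)) = Add(Mul(885, Rational(711, 878)), Rational(30809, 1953117)) = Add(Rational(629235, 878), Rational(30809, 1953117)) = Rational(1228996625797, 1714836726)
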